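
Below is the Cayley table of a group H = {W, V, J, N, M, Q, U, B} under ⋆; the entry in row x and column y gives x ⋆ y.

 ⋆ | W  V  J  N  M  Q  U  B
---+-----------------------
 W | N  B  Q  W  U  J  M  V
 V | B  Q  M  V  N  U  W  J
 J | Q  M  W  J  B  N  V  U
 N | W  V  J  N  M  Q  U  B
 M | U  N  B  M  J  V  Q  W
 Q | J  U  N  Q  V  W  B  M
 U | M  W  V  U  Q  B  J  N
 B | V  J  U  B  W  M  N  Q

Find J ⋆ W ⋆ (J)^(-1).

W

The identity is N. In row J, the entry N sits in column Q, so J^(-1) = Q.
J ⋆ W = Q
Q ⋆ Q = W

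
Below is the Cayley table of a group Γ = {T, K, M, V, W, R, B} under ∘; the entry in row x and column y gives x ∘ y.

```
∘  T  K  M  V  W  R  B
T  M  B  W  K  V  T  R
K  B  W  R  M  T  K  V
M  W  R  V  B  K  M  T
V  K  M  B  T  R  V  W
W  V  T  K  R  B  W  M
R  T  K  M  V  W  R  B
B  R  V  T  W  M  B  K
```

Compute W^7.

R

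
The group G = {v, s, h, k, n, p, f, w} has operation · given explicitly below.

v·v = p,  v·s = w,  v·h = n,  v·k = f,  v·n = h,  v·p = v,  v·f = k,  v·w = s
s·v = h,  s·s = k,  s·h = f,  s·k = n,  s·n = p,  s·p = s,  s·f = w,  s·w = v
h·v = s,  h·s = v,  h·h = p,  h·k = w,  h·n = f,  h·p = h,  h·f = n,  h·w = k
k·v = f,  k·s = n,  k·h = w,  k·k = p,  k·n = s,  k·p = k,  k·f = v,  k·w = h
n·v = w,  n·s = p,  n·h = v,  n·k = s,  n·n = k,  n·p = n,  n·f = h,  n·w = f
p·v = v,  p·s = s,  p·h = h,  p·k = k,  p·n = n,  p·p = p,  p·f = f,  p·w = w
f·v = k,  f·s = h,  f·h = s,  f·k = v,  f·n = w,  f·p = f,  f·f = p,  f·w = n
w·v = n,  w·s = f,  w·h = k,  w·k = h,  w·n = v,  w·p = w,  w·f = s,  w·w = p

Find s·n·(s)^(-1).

The identity is p. In row s, the entry p sits in column n, so s^(-1) = n.
s·n = p
p·n = n
(Structurally, G here is isomorphic to the dihedral group D_4.)

n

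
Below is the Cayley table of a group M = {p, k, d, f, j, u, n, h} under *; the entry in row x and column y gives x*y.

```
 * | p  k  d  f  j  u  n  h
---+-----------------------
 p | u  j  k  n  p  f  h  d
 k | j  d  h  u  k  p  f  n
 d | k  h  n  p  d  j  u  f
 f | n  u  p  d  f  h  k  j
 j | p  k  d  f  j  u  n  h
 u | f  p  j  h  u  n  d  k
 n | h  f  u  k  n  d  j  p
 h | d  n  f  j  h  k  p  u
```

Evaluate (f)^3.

p

f^1 = f
f^2 = f*f = d
f^3 = d*f = p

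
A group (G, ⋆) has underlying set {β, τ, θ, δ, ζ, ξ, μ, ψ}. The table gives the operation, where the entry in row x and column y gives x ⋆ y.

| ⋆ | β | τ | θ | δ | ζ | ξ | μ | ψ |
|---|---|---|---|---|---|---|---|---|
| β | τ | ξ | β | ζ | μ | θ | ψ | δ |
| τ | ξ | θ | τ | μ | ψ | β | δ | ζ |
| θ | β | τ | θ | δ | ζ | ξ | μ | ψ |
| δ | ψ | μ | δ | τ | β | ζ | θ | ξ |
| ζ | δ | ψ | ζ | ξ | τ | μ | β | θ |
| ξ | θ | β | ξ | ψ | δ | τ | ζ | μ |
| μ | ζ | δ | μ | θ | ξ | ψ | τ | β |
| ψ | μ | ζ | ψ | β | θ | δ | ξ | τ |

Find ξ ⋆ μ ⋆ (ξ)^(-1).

δ

The identity is θ. In row ξ, the entry θ sits in column β, so ξ^(-1) = β.
ξ ⋆ μ = ζ
ζ ⋆ β = δ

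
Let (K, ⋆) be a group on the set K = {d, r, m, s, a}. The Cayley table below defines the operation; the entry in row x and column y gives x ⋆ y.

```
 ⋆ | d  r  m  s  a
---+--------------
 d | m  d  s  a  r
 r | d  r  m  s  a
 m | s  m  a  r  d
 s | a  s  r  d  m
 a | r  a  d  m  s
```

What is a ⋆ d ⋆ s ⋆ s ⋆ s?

a ⋆ d = r
r ⋆ s = s
s ⋆ s = d
d ⋆ s = a

a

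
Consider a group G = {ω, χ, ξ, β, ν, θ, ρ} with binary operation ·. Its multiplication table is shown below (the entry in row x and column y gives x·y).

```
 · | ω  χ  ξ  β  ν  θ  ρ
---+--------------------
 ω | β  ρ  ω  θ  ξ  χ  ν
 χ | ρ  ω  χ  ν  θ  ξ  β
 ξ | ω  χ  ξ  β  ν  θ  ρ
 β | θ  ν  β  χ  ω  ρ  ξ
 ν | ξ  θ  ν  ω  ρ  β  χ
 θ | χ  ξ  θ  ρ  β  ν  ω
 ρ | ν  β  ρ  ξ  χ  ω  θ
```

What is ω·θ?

Read row ω, column θ: ω·θ = χ.

χ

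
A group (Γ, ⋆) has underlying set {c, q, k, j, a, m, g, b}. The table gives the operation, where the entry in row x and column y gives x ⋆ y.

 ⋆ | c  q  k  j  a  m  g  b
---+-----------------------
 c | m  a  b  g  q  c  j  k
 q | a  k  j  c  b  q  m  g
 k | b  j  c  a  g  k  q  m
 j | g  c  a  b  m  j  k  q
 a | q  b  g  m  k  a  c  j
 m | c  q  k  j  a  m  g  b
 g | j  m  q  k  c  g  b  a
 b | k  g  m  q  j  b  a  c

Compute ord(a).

The identity element is m (its row matches the header).
a^1 = a
a^2 = a ⋆ a = k
a^3 = k ⋆ a = g
a^4 = g ⋆ a = c
a^5 = c ⋆ a = q
a^6 = q ⋆ a = b
a^7 = b ⋆ a = j
a^8 = j ⋆ a = m
The first power of a equal to the identity is a^8, so ord(a) = 8.

8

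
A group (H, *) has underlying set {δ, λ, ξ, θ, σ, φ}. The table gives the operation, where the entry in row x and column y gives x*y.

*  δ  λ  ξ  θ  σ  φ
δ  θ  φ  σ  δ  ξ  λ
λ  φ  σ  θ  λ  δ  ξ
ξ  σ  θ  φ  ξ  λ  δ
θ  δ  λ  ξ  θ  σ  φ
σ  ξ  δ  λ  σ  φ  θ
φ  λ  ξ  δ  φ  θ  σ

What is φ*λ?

Read row φ, column λ: φ*λ = ξ.

ξ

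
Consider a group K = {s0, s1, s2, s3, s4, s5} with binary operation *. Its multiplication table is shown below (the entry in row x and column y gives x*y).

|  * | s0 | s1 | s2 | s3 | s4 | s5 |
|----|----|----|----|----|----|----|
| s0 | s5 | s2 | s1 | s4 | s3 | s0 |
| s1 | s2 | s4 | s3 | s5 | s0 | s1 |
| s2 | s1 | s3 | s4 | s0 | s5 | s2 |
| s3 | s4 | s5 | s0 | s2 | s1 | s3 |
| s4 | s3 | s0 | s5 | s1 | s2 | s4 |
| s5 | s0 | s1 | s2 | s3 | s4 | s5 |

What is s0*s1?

Read row s0, column s1: s0*s1 = s2.
(Structurally, K here is isomorphic to the cyclic group Z_6.)

s2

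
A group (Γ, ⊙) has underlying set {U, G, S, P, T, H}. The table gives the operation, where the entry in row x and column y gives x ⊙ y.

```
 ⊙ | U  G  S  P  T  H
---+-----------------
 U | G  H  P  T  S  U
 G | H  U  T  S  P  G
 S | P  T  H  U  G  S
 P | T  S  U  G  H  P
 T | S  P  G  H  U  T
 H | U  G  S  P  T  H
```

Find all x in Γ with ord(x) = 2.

{S}

Identity is H. Compute the order of each non-identity element by repeated multiplication:
  U: U → G → H  (order 3)
  G: G → U → H  (order 3)
  S: S → H  (order 2)
  P: P → G → S → U → T → H  (order 6)
  T: T → U → S → G → P → H  (order 6)
Elements of order 2: {S}.
(Structurally, Γ here is isomorphic to the cyclic group Z_6.)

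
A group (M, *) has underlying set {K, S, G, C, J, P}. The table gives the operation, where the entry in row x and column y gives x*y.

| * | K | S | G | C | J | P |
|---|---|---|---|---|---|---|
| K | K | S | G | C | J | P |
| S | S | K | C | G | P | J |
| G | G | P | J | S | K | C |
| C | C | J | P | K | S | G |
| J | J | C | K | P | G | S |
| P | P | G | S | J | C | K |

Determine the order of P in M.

The identity element is K (its row matches the header).
P^1 = P
P^2 = P*P = K
The first power of P equal to the identity is P^2, so ord(P) = 2.

2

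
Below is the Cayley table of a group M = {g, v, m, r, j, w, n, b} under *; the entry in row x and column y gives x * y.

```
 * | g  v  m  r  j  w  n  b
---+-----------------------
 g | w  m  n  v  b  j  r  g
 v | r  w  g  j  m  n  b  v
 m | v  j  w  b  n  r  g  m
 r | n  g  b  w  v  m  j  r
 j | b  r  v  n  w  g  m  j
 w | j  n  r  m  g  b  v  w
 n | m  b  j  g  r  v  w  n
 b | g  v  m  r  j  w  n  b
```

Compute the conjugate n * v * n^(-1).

The identity is b. In row n, the entry b sits in column v, so n^(-1) = v.
n * v = b
b * v = v

v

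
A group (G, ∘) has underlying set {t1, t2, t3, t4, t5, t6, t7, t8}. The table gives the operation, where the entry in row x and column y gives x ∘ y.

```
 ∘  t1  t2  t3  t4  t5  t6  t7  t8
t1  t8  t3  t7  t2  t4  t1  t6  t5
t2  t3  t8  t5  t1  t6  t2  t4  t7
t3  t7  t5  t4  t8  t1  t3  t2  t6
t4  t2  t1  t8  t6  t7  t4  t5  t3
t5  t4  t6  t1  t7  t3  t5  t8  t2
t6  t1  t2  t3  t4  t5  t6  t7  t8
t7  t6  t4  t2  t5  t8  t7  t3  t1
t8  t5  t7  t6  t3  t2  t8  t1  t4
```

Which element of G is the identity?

t6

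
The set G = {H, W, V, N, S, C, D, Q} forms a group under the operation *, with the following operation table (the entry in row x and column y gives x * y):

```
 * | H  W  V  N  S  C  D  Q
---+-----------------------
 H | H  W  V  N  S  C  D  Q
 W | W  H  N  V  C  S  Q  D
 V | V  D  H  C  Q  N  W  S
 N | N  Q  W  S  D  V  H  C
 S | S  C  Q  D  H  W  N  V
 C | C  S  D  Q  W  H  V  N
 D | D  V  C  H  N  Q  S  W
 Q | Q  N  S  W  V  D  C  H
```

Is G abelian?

N * V = W but V * N = C.
Since N and V do not commute, G is not abelian.

No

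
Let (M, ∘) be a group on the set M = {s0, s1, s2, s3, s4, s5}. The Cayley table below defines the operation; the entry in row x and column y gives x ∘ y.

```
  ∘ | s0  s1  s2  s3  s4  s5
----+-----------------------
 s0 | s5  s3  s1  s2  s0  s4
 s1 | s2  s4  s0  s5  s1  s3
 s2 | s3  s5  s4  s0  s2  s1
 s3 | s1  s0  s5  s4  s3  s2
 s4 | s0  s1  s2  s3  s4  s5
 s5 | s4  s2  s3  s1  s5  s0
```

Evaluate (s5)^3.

s5^1 = s5
s5^2 = s5 ∘ s5 = s0
s5^3 = s0 ∘ s5 = s4

s4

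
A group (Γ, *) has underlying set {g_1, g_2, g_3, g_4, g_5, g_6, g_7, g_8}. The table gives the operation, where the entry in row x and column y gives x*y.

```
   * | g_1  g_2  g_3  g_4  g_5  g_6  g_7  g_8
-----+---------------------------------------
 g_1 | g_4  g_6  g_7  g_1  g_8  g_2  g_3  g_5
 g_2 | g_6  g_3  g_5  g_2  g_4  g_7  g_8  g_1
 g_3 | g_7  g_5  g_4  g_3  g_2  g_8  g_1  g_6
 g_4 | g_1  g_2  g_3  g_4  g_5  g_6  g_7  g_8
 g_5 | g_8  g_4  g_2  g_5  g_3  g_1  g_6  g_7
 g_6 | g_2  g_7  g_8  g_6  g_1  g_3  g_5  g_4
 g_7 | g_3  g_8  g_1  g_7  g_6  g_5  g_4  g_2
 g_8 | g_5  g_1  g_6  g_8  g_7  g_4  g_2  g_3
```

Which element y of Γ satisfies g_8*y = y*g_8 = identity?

g_6

First locate the identity: row g_4 matches the header, so g_4 is the identity.
Scan row g_8 for g_4: g_8*g_6 = g_4. Hence g_8^(-1) = g_6.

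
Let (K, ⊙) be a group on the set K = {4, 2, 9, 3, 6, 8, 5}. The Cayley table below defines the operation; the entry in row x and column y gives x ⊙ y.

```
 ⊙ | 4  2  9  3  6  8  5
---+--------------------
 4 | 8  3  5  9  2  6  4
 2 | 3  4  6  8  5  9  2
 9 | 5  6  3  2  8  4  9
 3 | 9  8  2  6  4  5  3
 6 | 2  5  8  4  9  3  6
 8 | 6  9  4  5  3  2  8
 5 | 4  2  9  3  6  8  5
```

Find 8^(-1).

First locate the identity: row 5 matches the header, so 5 is the identity.
Scan row 8 for 5: 8 ⊙ 3 = 5. Hence 8^(-1) = 3.
(Structurally, K here is isomorphic to the cyclic group Z_7.)

3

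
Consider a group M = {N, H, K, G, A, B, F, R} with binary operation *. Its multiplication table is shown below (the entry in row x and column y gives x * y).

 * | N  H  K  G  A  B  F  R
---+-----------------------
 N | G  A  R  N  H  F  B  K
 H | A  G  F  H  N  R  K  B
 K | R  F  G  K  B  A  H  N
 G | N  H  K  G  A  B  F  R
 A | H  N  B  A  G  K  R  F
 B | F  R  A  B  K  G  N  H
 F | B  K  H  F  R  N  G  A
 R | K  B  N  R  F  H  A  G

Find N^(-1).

N

First locate the identity: row G matches the header, so G is the identity.
Scan row N for G: N * N = G. Hence N^(-1) = N.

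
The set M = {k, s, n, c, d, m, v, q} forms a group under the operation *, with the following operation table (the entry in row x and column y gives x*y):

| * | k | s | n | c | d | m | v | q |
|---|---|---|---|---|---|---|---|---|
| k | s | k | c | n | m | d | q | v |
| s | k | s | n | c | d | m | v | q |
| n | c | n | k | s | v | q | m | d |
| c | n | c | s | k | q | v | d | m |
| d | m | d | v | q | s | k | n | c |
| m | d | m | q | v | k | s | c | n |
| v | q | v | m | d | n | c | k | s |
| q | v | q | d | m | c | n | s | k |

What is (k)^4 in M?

s

k^1 = k
k^2 = k*k = s
k^3 = s*k = k
k^4 = k*k = s
(Structurally, M here is isomorphic to Z_2 x Z_4.)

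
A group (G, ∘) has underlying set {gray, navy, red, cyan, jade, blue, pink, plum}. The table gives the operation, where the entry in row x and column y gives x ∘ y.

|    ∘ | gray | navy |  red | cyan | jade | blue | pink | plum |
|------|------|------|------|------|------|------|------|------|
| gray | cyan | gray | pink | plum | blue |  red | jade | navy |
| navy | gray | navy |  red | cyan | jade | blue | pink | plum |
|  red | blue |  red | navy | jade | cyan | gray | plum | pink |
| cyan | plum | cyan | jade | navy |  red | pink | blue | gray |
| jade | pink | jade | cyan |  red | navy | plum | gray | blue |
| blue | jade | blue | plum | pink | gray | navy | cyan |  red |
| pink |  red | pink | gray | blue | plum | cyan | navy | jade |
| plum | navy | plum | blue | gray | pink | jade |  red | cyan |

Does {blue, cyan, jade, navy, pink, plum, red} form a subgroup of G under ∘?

plum ∘ cyan = gray, which is not in {blue, cyan, jade, navy, pink, plum, red}.
The subset is not closed under ∘, so it is not a subgroup.

No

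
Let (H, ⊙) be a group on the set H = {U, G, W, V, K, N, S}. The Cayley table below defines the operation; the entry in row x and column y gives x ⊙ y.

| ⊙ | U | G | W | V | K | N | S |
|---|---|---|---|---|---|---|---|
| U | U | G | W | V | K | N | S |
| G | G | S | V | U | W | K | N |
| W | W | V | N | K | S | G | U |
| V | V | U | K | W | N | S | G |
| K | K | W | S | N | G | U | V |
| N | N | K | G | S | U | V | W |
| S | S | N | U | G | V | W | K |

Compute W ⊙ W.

Read row W, column W: W ⊙ W = N.
(Structurally, H here is isomorphic to the cyclic group Z_7.)

N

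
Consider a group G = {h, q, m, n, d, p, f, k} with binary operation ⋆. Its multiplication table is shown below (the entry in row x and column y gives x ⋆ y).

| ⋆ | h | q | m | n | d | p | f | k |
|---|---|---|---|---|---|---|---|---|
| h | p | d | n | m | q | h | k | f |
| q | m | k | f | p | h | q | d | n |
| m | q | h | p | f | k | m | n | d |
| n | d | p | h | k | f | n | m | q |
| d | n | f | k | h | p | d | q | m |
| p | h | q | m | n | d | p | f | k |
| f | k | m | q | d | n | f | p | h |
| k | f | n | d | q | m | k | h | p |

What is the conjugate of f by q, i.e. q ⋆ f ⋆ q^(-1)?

h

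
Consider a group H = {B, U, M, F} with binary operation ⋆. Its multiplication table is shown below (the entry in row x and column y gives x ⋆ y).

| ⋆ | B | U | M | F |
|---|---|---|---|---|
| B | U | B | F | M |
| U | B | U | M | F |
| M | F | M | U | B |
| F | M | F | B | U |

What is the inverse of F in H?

F

First locate the identity: row U matches the header, so U is the identity.
Scan row F for U: F ⋆ F = U. Hence F^(-1) = F.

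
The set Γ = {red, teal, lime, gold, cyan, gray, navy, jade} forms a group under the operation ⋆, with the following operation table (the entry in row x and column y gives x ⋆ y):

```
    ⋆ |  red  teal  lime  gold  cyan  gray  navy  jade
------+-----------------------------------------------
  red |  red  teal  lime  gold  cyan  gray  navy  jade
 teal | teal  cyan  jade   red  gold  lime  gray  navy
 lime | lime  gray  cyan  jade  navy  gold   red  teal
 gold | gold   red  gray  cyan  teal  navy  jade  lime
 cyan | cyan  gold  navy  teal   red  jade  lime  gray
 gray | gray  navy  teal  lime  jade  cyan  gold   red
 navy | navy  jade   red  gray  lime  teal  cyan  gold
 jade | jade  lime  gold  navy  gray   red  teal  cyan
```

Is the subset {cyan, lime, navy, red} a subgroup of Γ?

{cyan, lime, navy, red} contains the identity red.
Checking products: every product of two elements of {cyan, lime, navy, red} (read from the table) lies in {cyan, lime, navy, red}, so the set is closed.
In a finite group, a nonempty closed subset is a subgroup. So {cyan, lime, navy, red} ≤ Γ.
(Structurally, Γ here is isomorphic to the quaternion group Q_8.)

Yes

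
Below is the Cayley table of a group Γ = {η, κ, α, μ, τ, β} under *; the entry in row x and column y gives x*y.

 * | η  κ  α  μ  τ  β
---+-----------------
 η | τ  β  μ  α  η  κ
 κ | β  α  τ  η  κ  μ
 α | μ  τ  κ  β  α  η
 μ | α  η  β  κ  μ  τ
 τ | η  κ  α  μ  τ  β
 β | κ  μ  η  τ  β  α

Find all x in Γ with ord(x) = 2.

{η}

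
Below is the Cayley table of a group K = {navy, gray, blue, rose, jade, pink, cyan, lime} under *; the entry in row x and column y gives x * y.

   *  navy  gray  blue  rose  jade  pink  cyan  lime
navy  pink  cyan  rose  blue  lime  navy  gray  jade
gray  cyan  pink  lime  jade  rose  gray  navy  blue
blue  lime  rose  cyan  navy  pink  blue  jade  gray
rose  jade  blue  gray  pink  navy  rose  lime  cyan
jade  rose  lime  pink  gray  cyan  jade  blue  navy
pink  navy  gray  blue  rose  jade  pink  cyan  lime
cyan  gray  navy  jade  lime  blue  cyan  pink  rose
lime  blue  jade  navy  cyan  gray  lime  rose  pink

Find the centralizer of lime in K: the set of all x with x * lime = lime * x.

Compare row lime with column lime entry by entry.
rose * lime = cyan = lime * rose, so rose commutes with lime.
navy * lime = jade but lime * navy = blue, so navy does not.
Collecting the elements that commute with lime: C(lime) = {cyan, lime, pink, rose}.

{cyan, lime, pink, rose}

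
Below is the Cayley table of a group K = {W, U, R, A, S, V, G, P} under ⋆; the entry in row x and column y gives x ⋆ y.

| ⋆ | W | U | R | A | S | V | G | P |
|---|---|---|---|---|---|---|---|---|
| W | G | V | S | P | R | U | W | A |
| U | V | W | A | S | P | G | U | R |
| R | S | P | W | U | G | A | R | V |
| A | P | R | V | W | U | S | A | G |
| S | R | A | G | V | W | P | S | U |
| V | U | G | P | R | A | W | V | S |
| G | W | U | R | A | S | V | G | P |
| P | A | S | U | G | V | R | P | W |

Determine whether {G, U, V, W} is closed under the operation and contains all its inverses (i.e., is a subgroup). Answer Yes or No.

Yes

{G, U, V, W} contains the identity G.
Checking products: every product of two elements of {G, U, V, W} (read from the table) lies in {G, U, V, W}, so the set is closed.
In a finite group, a nonempty closed subset is a subgroup. So {G, U, V, W} ≤ K.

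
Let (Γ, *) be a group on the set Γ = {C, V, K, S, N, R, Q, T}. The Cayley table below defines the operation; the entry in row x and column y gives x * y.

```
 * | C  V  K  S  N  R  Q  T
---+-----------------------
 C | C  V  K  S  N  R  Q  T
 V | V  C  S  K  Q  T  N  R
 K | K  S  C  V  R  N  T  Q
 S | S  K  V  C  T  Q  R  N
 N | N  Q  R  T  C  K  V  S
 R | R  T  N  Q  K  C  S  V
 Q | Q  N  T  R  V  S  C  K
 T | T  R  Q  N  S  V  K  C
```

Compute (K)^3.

K

K^1 = K
K^2 = K * K = C
K^3 = C * K = K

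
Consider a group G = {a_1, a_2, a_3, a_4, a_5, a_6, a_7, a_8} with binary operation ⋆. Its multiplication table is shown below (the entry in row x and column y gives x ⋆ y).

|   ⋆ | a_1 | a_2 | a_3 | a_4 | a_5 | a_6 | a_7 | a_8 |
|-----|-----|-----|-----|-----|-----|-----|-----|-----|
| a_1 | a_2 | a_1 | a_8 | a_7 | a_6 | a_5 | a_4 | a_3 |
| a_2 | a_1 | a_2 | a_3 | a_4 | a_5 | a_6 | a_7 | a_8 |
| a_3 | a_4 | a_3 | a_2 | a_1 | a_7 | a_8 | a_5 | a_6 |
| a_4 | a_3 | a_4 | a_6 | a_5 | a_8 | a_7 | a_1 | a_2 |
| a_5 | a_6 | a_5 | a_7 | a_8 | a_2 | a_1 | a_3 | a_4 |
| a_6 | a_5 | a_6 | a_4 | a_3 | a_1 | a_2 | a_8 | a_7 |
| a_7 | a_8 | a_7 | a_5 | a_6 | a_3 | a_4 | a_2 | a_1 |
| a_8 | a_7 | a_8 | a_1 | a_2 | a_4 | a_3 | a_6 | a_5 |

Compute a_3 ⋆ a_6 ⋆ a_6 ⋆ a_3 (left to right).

a_3 ⋆ a_6 = a_8
a_8 ⋆ a_6 = a_3
a_3 ⋆ a_3 = a_2

a_2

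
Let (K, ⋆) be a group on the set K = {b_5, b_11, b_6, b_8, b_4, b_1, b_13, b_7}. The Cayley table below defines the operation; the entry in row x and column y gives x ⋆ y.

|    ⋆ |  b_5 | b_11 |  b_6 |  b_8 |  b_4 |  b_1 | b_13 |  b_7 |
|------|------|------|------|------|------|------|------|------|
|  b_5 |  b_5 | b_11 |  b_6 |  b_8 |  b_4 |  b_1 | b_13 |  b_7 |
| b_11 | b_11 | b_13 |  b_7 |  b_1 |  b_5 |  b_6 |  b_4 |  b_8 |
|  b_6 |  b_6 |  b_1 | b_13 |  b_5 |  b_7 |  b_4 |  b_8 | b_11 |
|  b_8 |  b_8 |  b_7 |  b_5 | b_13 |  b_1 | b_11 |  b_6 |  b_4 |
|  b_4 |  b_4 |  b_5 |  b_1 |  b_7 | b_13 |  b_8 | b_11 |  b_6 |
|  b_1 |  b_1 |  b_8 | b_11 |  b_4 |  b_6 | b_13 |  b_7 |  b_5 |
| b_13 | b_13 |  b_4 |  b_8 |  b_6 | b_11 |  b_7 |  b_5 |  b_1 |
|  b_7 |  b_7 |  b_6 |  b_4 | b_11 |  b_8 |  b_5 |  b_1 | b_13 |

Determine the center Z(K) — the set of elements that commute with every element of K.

An element z is central iff its row equals its column in the table.
For b_11: b_11 ⋆ b_7 = b_8 ≠ b_6 = b_7 ⋆ b_11, so b_11 ∉ Z.
Checking each element this way leaves Z(K) = {b_13, b_5}.

{b_13, b_5}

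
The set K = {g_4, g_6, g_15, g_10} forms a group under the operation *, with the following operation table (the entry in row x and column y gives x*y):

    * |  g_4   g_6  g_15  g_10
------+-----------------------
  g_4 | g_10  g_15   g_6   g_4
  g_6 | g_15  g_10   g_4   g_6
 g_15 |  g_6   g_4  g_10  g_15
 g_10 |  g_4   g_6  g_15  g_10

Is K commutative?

Check whether the table is symmetric across its main diagonal.
Every entry (row x, col y) equals the entry (row y, col x), so K is abelian.
(In fact K ≅ the Klein four-group V_4.)

Yes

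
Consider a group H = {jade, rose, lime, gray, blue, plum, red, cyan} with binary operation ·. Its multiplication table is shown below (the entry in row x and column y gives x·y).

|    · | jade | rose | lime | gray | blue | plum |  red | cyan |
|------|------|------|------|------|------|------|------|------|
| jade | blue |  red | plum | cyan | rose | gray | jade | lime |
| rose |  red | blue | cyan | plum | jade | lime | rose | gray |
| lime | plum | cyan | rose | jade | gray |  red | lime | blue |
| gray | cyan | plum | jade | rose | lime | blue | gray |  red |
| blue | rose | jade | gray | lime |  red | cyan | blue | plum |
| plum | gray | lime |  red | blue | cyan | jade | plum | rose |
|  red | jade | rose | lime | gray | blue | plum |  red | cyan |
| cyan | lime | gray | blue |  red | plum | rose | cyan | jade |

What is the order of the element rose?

4

The identity element is red (its row matches the header).
rose^1 = rose
rose^2 = rose·rose = blue
rose^3 = blue·rose = jade
rose^4 = jade·rose = red
The first power of rose equal to the identity is rose^4, so ord(rose) = 4.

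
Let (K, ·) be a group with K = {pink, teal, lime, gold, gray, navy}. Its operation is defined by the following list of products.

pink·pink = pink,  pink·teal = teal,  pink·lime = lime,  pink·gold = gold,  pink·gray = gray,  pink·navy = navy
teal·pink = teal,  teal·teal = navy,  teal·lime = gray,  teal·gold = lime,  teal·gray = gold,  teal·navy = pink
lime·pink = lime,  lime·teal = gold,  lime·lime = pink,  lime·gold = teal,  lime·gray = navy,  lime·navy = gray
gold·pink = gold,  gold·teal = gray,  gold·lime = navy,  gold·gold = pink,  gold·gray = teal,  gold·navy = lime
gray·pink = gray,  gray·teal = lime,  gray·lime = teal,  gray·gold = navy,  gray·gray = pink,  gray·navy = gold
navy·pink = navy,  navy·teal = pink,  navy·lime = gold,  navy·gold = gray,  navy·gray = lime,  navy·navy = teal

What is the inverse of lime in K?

lime

First locate the identity: row pink matches the header, so pink is the identity.
Scan row lime for pink: lime·lime = pink. Hence lime^(-1) = lime.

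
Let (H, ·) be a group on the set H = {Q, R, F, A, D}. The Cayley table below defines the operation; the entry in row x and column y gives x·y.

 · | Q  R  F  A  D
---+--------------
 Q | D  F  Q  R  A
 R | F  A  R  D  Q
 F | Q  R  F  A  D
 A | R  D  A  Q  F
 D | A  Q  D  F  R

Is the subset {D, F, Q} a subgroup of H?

Q·D = A, which is not in {D, F, Q}.
The subset is not closed under ·, so it is not a subgroup.

No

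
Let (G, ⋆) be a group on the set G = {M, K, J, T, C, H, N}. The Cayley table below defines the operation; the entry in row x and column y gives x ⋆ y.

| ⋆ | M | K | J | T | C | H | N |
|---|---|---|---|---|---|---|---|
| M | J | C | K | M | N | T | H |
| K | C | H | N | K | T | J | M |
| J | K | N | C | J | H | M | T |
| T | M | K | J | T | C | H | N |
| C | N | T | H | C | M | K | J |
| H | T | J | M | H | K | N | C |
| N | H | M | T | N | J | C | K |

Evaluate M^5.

M^1 = M
M^2 = M ⋆ M = J
M^3 = J ⋆ M = K
M^4 = K ⋆ M = C
M^5 = C ⋆ M = N

N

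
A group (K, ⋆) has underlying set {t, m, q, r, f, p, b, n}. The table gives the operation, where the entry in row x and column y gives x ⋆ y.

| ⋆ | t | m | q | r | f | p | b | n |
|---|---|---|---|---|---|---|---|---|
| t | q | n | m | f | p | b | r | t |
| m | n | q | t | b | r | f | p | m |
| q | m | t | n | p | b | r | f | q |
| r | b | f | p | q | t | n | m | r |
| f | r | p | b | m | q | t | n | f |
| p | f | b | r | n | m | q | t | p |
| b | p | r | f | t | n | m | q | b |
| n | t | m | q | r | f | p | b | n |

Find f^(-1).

First locate the identity: row n matches the header, so n is the identity.
Scan row f for n: f ⋆ b = n. Hence f^(-1) = b.

b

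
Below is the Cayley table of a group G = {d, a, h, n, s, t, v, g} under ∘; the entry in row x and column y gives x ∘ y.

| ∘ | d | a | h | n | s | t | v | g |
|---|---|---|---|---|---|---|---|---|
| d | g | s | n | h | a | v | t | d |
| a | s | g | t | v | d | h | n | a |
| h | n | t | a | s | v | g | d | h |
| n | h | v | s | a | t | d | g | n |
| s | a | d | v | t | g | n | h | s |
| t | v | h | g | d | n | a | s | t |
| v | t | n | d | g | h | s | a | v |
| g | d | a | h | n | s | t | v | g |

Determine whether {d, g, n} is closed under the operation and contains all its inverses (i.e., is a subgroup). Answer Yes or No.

d ∘ n = h, which is not in {d, g, n}.
The subset is not closed under ∘, so it is not a subgroup.

No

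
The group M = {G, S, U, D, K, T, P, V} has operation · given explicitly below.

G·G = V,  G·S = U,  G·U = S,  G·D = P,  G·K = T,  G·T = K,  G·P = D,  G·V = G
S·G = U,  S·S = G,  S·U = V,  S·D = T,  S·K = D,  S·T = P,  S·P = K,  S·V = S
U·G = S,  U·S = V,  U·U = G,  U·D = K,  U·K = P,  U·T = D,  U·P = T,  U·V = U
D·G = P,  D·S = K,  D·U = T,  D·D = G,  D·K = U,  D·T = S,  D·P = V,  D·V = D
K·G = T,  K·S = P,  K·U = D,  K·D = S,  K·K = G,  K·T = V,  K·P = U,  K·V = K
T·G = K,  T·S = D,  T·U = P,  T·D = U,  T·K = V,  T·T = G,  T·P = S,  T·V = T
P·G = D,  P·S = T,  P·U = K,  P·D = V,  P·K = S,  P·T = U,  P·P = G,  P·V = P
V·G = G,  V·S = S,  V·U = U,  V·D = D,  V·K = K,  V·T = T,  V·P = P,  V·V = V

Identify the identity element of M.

The identity e satisfies e·x = x for all x, so its row in the table reproduces the column headers.
Row V reads: G, S, U, D, K, T, P, V — exactly the header order. So V is the identity.

V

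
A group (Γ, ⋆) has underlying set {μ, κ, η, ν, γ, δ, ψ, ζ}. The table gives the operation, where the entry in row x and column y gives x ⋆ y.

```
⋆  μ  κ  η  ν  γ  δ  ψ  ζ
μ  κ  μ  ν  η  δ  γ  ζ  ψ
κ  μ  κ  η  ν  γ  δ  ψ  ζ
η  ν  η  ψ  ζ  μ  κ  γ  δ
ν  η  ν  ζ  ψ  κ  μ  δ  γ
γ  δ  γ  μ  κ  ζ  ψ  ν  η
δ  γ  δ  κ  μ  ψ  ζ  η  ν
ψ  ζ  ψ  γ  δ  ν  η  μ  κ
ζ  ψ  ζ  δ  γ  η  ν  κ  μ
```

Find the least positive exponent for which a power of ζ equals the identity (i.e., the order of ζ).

The identity element is κ (its row matches the header).
ζ^1 = ζ
ζ^2 = ζ ⋆ ζ = μ
ζ^3 = μ ⋆ ζ = ψ
ζ^4 = ψ ⋆ ζ = κ
The first power of ζ equal to the identity is ζ^4, so ord(ζ) = 4.
(Structurally, Γ here is isomorphic to the cyclic group Z_8.)

4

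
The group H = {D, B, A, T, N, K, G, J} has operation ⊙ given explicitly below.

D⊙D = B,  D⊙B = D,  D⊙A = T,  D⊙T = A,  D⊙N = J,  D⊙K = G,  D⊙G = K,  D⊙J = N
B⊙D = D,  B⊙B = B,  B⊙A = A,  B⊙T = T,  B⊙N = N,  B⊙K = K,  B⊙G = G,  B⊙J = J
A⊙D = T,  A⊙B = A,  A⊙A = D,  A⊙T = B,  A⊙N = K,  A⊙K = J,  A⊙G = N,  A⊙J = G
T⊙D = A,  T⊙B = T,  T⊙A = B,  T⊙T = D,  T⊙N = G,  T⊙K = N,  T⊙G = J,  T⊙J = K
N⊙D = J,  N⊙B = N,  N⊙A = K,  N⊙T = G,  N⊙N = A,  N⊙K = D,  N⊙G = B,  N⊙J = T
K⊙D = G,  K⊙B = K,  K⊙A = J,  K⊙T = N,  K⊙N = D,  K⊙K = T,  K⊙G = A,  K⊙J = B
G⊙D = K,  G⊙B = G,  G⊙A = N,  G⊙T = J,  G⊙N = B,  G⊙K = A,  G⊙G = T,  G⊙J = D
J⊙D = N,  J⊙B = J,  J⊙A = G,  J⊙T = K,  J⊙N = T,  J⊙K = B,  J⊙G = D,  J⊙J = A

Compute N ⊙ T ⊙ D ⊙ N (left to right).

D

N ⊙ T = G
G ⊙ D = K
K ⊙ N = D
(Structurally, H here is isomorphic to the cyclic group Z_8.)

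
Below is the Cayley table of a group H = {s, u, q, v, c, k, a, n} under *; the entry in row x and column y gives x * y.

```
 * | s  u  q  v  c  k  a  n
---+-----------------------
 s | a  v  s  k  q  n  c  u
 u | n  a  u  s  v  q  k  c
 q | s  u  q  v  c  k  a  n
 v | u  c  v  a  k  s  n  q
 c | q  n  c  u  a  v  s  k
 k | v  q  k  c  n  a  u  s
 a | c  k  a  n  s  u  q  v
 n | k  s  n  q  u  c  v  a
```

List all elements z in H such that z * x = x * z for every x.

An element z is central iff its row equals its column in the table.
For v: v * c = k ≠ u = c * v, so v ∉ Z.
Checking each element this way leaves Z(H) = {a, q}.

{a, q}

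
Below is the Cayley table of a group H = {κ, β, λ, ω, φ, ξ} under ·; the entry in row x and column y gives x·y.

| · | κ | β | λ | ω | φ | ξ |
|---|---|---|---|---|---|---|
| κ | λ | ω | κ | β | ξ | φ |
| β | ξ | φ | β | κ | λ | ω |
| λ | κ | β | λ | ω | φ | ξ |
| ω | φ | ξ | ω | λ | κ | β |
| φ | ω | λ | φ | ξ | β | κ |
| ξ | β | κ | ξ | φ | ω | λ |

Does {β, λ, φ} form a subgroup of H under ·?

Yes

{β, λ, φ} contains the identity λ.
Checking products: every product of two elements of {β, λ, φ} (read from the table) lies in {β, λ, φ}, so the set is closed.
In a finite group, a nonempty closed subset is a subgroup. So {β, λ, φ} ≤ H.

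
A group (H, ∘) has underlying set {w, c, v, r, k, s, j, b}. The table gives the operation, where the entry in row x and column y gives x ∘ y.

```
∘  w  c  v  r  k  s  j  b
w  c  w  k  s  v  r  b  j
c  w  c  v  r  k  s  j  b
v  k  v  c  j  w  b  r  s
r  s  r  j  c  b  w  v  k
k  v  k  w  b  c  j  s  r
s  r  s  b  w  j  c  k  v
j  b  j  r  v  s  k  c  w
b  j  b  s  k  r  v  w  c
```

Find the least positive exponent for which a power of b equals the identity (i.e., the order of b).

2

The identity element is c (its row matches the header).
b^1 = b
b^2 = b ∘ b = c
The first power of b equal to the identity is b^2, so ord(b) = 2.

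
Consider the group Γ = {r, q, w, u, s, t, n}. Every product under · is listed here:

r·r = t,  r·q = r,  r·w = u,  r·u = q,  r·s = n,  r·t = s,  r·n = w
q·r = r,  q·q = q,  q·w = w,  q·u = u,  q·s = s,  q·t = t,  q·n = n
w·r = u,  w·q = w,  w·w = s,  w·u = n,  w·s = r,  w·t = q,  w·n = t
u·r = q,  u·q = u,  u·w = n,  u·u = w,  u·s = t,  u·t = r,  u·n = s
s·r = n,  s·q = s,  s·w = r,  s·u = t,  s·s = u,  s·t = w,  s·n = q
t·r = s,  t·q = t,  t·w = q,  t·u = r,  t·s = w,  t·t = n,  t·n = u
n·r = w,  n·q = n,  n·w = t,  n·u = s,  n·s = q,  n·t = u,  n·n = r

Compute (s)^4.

s^1 = s
s^2 = s·s = u
s^3 = u·s = t
s^4 = t·s = w

w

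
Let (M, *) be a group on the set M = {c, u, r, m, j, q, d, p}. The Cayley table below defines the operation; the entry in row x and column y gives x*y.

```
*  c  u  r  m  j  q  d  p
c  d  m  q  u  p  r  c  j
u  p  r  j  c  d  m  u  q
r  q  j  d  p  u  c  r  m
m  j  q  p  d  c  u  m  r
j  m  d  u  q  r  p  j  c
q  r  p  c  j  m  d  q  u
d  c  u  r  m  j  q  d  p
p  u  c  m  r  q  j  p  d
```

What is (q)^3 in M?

q

q^1 = q
q^2 = q*q = d
q^3 = d*q = q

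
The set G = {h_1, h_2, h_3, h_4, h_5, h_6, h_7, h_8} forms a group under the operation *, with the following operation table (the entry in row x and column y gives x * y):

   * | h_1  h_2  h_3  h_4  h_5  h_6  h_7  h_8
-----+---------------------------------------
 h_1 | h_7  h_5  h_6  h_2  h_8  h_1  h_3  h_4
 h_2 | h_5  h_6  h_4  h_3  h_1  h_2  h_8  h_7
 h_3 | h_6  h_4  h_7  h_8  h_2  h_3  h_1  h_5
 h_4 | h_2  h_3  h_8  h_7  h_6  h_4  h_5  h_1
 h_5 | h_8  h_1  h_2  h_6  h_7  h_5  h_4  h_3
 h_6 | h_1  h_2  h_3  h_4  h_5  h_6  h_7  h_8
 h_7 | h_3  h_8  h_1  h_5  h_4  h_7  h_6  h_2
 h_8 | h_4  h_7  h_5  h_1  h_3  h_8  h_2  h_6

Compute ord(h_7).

2

The identity element is h_6 (its row matches the header).
h_7^1 = h_7
h_7^2 = h_7 * h_7 = h_6
The first power of h_7 equal to the identity is h_7^2, so ord(h_7) = 2.
(Structurally, G here is isomorphic to Z_2 x Z_4.)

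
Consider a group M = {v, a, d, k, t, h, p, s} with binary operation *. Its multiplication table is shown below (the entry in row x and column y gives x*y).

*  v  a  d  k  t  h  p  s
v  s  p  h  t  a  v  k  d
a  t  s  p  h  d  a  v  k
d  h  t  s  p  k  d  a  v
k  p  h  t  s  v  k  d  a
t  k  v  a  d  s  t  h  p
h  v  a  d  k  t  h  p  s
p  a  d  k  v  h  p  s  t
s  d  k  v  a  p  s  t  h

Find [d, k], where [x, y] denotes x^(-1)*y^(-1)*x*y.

s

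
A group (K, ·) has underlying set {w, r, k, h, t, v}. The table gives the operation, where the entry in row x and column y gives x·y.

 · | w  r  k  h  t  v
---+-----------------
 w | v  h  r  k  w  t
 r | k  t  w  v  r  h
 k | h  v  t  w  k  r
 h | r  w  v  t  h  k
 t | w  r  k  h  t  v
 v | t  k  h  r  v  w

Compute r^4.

t

r^1 = r
r^2 = r·r = t
r^3 = t·r = r
r^4 = r·r = t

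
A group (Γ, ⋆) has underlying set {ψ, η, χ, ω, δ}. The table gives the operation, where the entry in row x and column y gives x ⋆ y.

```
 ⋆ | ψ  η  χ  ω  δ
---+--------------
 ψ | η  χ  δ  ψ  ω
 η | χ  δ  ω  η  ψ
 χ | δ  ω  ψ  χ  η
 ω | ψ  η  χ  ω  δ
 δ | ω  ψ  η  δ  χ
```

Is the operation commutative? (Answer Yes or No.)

Check whether the table is symmetric across its main diagonal.
Every entry (row x, col y) equals the entry (row y, col x), so Γ is abelian.

Yes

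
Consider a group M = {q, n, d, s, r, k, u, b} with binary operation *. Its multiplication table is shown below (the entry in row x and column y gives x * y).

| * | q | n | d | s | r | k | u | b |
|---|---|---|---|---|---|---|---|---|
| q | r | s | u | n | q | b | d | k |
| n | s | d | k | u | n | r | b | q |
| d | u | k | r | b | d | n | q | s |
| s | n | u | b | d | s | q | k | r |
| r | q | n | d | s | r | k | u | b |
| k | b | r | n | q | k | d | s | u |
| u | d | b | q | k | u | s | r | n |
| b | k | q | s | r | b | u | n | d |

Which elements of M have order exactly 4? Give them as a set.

{b, k, n, s}

Identity is r. Compute the order of each non-identity element by repeated multiplication:
  q: q → r  (order 2)
  n: n → d → k → r  (order 4)
  d: d → r  (order 2)
  s: s → d → b → r  (order 4)
  k: k → d → n → r  (order 4)
  u: u → r  (order 2)
  b: b → d → s → r  (order 4)
Elements of order 4: {b, k, n, s}.
(Structurally, M here is isomorphic to Z_2 x Z_4.)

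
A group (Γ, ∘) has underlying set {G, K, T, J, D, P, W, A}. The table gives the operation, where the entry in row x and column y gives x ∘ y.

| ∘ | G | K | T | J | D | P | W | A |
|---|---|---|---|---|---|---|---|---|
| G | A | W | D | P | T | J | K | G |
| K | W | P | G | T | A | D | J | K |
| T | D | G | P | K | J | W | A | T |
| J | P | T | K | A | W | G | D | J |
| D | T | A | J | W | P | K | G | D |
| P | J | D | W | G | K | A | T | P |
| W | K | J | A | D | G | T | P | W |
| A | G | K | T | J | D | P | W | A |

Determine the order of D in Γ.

The identity element is A (its row matches the header).
D^1 = D
D^2 = D ∘ D = P
D^3 = P ∘ D = K
D^4 = K ∘ D = A
The first power of D equal to the identity is D^4, so ord(D) = 4.

4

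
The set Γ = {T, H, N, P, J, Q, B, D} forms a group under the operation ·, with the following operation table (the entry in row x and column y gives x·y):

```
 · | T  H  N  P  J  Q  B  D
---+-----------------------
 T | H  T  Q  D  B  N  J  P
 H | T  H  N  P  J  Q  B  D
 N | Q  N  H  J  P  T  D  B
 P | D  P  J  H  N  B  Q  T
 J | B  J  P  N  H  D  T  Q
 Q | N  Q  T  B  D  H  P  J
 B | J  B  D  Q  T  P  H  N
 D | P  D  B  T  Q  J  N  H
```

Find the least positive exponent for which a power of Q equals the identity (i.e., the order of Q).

2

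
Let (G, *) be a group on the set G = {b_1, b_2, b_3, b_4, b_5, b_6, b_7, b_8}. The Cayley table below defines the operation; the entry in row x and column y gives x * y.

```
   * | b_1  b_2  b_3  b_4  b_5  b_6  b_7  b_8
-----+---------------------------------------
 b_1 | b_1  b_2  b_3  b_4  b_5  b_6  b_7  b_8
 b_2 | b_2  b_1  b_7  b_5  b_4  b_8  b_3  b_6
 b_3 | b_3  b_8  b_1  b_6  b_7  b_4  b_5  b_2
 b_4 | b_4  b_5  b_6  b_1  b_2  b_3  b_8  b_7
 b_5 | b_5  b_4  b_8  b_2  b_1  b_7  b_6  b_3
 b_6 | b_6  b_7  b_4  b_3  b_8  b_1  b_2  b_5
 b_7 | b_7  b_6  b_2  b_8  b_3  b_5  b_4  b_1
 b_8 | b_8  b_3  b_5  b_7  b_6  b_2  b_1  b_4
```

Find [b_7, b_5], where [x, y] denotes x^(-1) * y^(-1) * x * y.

Identity is b_1; from the table b_7^(-1) = b_8 and b_5^(-1) = b_5.
b_8 * b_5 = b_6
b_6 * b_7 = b_2
b_2 * b_5 = b_4

b_4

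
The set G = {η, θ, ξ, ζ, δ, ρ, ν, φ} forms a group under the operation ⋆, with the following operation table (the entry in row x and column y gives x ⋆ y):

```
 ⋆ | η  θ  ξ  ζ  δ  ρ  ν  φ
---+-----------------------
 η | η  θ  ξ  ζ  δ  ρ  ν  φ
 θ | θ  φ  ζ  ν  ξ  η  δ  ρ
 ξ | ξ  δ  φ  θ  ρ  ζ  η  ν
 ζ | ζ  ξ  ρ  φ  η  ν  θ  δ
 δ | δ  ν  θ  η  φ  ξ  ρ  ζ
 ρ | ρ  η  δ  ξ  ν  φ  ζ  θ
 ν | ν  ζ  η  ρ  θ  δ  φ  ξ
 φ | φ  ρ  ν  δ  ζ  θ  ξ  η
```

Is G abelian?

ν ⋆ δ = θ but δ ⋆ ν = ρ.
Since ν and δ do not commute, G is not abelian.

No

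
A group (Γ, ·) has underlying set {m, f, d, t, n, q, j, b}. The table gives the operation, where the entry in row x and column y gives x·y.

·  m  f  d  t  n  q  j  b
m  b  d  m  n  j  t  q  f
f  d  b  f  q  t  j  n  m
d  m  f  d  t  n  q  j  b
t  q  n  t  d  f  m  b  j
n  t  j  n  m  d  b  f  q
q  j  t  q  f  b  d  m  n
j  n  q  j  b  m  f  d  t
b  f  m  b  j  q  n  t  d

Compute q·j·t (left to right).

q·j = m
m·t = n

n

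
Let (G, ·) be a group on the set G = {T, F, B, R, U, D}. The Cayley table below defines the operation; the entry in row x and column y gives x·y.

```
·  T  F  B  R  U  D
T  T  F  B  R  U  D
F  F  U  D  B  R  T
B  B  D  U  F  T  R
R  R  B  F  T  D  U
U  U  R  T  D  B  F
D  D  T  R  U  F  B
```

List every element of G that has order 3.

Identity is T. Compute the order of each non-identity element by repeated multiplication:
  F: F → U → R → B → D → T  (order 6)
  B: B → U → T  (order 3)
  R: R → T  (order 2)
  U: U → B → T  (order 3)
  D: D → B → R → U → F → T  (order 6)
Elements of order 3: {B, U}.

{B, U}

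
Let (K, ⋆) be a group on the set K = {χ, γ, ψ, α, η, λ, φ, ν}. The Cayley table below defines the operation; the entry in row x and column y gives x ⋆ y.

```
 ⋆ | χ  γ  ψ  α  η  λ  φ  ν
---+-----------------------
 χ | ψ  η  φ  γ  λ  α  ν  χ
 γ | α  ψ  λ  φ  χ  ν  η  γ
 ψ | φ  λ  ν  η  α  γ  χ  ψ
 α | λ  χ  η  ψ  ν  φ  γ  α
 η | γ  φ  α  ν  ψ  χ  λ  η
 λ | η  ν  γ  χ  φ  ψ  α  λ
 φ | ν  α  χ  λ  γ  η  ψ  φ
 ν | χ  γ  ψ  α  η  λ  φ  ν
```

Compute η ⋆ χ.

γ

Read row η, column χ: η ⋆ χ = γ.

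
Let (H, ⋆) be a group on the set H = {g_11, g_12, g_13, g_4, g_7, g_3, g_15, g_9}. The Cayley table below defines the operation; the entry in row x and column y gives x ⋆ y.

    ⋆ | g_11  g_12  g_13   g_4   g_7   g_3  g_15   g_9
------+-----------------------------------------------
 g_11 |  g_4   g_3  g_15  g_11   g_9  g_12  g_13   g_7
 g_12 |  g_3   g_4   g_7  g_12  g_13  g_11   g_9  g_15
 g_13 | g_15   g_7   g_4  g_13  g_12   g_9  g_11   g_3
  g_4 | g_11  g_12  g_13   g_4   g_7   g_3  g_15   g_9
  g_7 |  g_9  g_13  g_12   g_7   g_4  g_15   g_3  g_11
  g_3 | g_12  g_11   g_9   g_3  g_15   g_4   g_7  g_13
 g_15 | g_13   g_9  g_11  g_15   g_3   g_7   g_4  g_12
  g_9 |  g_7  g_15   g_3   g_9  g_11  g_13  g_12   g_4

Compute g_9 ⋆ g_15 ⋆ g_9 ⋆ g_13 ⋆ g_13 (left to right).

g_15

g_9 ⋆ g_15 = g_12
g_12 ⋆ g_9 = g_15
g_15 ⋆ g_13 = g_11
g_11 ⋆ g_13 = g_15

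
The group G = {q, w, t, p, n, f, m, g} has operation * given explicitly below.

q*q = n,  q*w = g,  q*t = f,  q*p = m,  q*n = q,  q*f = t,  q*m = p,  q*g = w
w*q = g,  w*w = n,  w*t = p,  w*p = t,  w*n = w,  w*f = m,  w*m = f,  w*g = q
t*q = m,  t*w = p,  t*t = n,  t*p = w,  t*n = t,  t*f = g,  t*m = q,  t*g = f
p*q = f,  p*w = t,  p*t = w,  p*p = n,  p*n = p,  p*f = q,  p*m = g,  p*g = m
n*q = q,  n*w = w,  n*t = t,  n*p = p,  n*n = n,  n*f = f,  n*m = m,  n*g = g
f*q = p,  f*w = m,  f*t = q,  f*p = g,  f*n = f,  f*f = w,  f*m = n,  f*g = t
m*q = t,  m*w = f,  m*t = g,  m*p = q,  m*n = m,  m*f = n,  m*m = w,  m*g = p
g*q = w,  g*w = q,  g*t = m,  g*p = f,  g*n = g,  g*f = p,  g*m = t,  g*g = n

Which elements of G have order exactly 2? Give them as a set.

{g, p, q, t, w}

Identity is n. Compute the order of each non-identity element by repeated multiplication:
  q: q → n  (order 2)
  w: w → n  (order 2)
  t: t → n  (order 2)
  p: p → n  (order 2)
  f: f → w → m → n  (order 4)
  m: m → w → f → n  (order 4)
  g: g → n  (order 2)
Elements of order 2: {g, p, q, t, w}.
(Structurally, G here is isomorphic to the dihedral group D_4.)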